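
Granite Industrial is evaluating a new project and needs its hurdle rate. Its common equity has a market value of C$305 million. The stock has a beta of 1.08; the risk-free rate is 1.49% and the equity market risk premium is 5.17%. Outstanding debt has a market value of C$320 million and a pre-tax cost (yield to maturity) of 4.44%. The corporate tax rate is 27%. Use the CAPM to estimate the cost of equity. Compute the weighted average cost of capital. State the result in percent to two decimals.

5.11%

Cost of equity via CAPM: Re = 1.49% + 1.08 × 5.17% = 7.0736%.
Total capital V = 305 + 320 = 625.
Equity: weight = 305/625 = 0.4880; cost = 7.0736%.
Debt: weight = 320/625 = 0.5120; after-tax cost = 4.44% × (1 − 27%) = 3.2412%.
WACC = 0.4880 × 7.0736% + 0.5120 × 3.2412% = 5.1114%.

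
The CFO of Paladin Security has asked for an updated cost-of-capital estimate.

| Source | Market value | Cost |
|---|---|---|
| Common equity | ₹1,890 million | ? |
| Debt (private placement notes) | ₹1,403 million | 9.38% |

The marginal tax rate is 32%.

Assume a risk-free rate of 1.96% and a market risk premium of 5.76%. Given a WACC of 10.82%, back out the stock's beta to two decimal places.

Total capital V = 1890 + 1403 = 3293.
Equity weight = 1890/3293 = 0.5739.
Private placement notes weight = 1403/3293 = 0.4261.
Debt contribution = 0.4261 × 9.38% × (1 − 32%) = 2.7176%.
Required equity contribution = 10.82% − 2.7176% = 8.1024%  ⇒  Re = 14.1171%.
CAPM: 14.1171% = 1.96% + β × 5.76%  ⇒  β = 2.1106.

2.11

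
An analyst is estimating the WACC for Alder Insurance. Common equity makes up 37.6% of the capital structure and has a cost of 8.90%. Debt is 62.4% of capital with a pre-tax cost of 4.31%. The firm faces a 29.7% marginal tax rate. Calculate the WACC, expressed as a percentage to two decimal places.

After-tax cost of debt = 4.31% × (1 − 29.7%) = 3.0299%.
WACC = 0.376 × 8.9000% + 0.624 × 3.0299% = 5.2371%.

5.24%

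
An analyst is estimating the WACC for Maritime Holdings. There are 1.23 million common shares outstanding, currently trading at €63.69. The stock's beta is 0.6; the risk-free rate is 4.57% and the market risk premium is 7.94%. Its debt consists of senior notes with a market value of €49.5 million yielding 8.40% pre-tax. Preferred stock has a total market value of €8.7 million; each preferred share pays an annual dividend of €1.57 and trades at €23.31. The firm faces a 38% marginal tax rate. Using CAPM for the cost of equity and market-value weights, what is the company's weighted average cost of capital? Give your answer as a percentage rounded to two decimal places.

7.67%

Cost of equity via CAPM: Re = 4.57% + 0.6 × 7.94% = 9.3340%.
Cost of preferred: Rp = 1.57 / 23.31 = 6.7353%.
Market value of equity E = 63.69 × 1.23m = 78.3387m.
Total capital V = 78.3387 + 8.7 + 49.5 = 136.5387.
Equity: weight = 78.3387/136.5387 = 0.5737; cost = 9.334%.
Preferred: weight = 8.7/136.5387 = 0.0637; cost = 6.7353%.
Senior notes: weight = 49.5/136.5387 = 0.3625; after-tax cost = 8.4% × (1 − 38%) = 5.2080%.
WACC = 0.5737 × 9.3340% + 0.0637 × 6.7353% + 0.3625 × 5.2080% = 7.6726%.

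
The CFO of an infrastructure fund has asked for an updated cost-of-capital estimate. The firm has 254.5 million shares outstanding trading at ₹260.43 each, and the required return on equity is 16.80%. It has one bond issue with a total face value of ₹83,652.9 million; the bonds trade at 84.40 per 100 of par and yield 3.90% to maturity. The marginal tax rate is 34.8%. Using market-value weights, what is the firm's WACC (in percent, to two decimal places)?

Market value of equity E = 260.43 × 254.5m = 66279.435m. Market value of debt D = 83652.9m × 84.4/100 = 70603.0476m.
Total capital V = 66279.435 + 70603.0476 = 136882.4826.
Equity: weight = 66279.435/136882.4826 = 0.4842; cost = 16.8%.
Bonds outstanding: weight = 70603.0476/136882.4826 = 0.5158; after-tax cost = 3.9% × (1 − 34.8%) = 2.5428%.
WACC = 0.4842 × 16.8000% + 0.5158 × 2.5428% = 9.4462%.

9.45%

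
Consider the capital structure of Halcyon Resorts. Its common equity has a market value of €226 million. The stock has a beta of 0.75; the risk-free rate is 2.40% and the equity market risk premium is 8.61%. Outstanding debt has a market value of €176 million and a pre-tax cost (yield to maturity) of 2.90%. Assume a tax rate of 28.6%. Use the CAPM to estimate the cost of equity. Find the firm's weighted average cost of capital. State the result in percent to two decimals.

5.89%

Cost of equity via CAPM: Re = 2.4% + 0.75 × 8.61% = 8.8575%.
Total capital V = 226 + 176 = 402.
Equity: weight = 226/402 = 0.5622; cost = 8.8575%.
Debt: weight = 176/402 = 0.4378; after-tax cost = 2.9% × (1 − 28.6%) = 2.0706%.
WACC = 0.5622 × 8.8575% + 0.4378 × 2.0706% = 5.8861%.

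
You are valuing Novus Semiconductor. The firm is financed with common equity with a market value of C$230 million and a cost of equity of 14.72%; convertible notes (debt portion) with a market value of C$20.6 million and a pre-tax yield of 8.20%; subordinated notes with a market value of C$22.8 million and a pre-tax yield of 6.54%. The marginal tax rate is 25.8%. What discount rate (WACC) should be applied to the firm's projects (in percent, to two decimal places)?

13.25%

Total capital V = 230 + 20.6 + 22.8 = 273.4.
Equity: weight = 230/273.4 = 0.8413; cost = 14.72%.
Convertible notes (debt portion): weight = 20.6/273.4 = 0.0753; after-tax cost = 8.2% × (1 − 25.8%) = 6.0844%.
Subordinated notes: weight = 22.8/273.4 = 0.0834; after-tax cost = 6.54% × (1 − 25.8%) = 4.8527%.
WACC = 0.8413 × 14.7200% + 0.0753 × 6.0844% + 0.0834 × 4.8527% = 13.2465%.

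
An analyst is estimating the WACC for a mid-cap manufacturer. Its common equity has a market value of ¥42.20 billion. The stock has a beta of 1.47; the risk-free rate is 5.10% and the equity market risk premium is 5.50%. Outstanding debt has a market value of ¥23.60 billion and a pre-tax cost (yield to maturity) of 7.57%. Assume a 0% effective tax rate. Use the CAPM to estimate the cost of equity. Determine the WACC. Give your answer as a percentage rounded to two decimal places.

11.17%

Cost of equity via CAPM: Re = 5.1% + 1.47 × 5.5% = 13.1850%.
Total capital V = 42.2 + 23.6 = 65.8.
Equity: weight = 42.2/65.8 = 0.6413; cost = 13.185%.
Debt: weight = 23.6/65.8 = 0.3587; after-tax cost = 7.57% × (1 − 0%) = 7.5700%.
WACC = 0.6413 × 13.1850% + 0.3587 × 7.5700% = 11.1711%.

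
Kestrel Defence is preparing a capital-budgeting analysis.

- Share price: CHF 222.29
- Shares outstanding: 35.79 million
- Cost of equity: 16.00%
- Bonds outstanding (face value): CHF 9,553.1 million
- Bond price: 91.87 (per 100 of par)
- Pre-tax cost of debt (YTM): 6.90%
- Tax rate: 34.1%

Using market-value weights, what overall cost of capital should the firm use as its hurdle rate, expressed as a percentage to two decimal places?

9.99%

Market value of equity E = 222.29 × 35.79m = 7955.7591m. Market value of debt D = 9553.1m × 91.87/100 = 8776.43297m.
Total capital V = 7955.7591 + 8776.43297 = 16732.19207.
Equity: weight = 7955.7591/16732.19207 = 0.4755; cost = 16%.
Bonds outstanding: weight = 8776.43297/16732.19207 = 0.5245; after-tax cost = 6.9% × (1 − 34.1%) = 4.5471%.
WACC = 0.4755 × 16.0000% + 0.5245 × 4.5471% = 9.9927%.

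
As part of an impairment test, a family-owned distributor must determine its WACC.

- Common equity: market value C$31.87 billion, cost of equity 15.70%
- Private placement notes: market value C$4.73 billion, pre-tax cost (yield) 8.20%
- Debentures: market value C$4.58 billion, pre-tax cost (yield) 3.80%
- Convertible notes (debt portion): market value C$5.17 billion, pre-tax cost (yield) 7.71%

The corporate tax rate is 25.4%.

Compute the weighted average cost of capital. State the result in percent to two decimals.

Total capital V = 31.87 + 4.73 + 4.58 + 5.17 = 46.35.
Equity: weight = 31.87/46.35 = 0.6876; cost = 15.7%.
Private placement notes: weight = 4.73/46.35 = 0.1020; after-tax cost = 8.2% × (1 − 25.4%) = 6.1172%.
Debentures: weight = 4.58/46.35 = 0.0988; after-tax cost = 3.8% × (1 − 25.4%) = 2.8348%.
Convertible notes (debt portion): weight = 5.17/46.35 = 0.1115; after-tax cost = 7.71% × (1 − 25.4%) = 5.7517%.
WACC = 0.6876 × 15.7000% + 0.1020 × 6.1172% + 0.0988 × 2.8348% + 0.1115 × 5.7517% = 12.3412%.

12.34%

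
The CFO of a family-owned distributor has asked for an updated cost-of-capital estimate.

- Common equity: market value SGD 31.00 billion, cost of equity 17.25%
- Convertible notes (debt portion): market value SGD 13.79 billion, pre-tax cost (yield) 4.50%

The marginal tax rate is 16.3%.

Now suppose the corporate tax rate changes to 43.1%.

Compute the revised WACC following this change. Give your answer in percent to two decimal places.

After the change:
Total capital V = 31 + 13.79 = 44.79.
Equity: weight = 31/44.79 = 0.6921; cost = 17.25%.
Convertible notes (debt portion): weight = 13.79/44.79 = 0.3079; after-tax cost = 4.5% × (1 − 43.1%) = 2.5605%.
WACC = 0.6921 × 17.2500% + 0.3079 × 2.5605% = 12.7274%.

12.73%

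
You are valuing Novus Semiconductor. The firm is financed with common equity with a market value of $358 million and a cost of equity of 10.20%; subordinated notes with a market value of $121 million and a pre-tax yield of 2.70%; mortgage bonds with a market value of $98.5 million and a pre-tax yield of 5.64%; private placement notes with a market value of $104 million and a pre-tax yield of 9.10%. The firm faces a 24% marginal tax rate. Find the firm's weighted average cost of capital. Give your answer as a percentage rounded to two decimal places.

7.40%

Total capital V = 358 + 121 + 98.5 + 104 = 681.5.
Equity: weight = 358/681.5 = 0.5253; cost = 10.2%.
Subordinated notes: weight = 121/681.5 = 0.1775; after-tax cost = 2.7% × (1 − 24%) = 2.0520%.
Mortgage bonds: weight = 98.5/681.5 = 0.1445; after-tax cost = 5.64% × (1 − 24%) = 4.2864%.
Private placement notes: weight = 104/681.5 = 0.1526; after-tax cost = 9.1% × (1 − 24%) = 6.9160%.
WACC = 0.5253 × 10.2000% + 0.1775 × 2.0520% + 0.1445 × 4.2864% + 0.1526 × 6.9160% = 7.3975%.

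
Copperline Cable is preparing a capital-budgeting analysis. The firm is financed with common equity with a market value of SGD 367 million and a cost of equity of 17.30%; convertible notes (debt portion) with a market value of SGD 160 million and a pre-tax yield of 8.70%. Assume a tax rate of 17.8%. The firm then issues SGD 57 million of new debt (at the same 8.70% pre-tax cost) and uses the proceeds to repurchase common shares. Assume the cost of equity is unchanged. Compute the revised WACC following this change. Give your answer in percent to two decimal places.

13.12%

After the change:
Total capital V = 310 + 217 = 527.
Equity: weight = 310/527 = 0.5882; cost = 17.3%.
Convertible notes (debt portion): weight = 217/527 = 0.4118; after-tax cost = 8.7% × (1 − 17.8%) = 7.1514%.
WACC = 0.5882 × 17.3000% + 0.4118 × 7.1514% = 13.1212%.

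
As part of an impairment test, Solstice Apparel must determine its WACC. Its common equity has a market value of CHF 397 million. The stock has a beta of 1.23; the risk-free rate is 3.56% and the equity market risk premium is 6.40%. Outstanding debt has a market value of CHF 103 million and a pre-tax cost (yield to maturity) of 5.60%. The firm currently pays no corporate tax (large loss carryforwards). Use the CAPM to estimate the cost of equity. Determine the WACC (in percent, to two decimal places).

10.23%

Cost of equity via CAPM: Re = 3.56% + 1.23 × 6.4% = 11.4320%.
Total capital V = 397 + 103 = 500.
Equity: weight = 397/500 = 0.7940; cost = 11.432%.
Debt: weight = 103/500 = 0.2060; after-tax cost = 5.6% × (1 − 0%) = 5.6000%.
WACC = 0.7940 × 11.4320% + 0.2060 × 5.6000% = 10.2306%.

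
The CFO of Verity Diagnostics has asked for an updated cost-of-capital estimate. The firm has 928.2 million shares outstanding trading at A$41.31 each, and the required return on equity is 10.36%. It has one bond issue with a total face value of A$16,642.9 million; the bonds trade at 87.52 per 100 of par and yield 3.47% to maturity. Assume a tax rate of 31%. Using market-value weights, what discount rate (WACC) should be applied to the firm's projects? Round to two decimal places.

Market value of equity E = 41.31 × 928.2m = 38343.942m. Market value of debt D = 16642.9m × 87.52/100 = 14565.86608m.
Total capital V = 38343.942 + 14565.86608 = 52909.80808.
Equity: weight = 38343.942/52909.80808 = 0.7247; cost = 10.36%.
Bonds outstanding: weight = 14565.86608/52909.80808 = 0.2753; after-tax cost = 3.47% × (1 − 31%) = 2.3943%.
WACC = 0.7247 × 10.3600% + 0.2753 × 2.3943% = 8.1671%.

8.17%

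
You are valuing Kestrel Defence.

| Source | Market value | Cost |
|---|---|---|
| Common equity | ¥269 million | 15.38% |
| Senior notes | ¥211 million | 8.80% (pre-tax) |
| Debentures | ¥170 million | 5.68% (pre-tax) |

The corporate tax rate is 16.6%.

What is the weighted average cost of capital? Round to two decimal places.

Total capital V = 269 + 211 + 170 = 650.
Equity: weight = 269/650 = 0.4138; cost = 15.38%.
Senior notes: weight = 211/650 = 0.3246; after-tax cost = 8.8% × (1 − 16.6%) = 7.3392%.
Debentures: weight = 170/650 = 0.2615; after-tax cost = 5.68% × (1 − 16.6%) = 4.7371%.
WACC = 0.4138 × 15.3800% + 0.3246 × 7.3392% + 0.2615 × 4.7371% = 9.9863%.

9.99%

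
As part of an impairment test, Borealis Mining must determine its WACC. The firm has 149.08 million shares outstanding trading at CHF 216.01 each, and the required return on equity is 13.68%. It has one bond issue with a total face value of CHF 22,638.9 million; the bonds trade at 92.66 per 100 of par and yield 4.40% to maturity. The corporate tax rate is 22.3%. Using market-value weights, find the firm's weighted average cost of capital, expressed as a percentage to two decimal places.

Market value of equity E = 216.01 × 149.08m = 32202.7708m. Market value of debt D = 22638.9m × 92.66/100 = 20977.20474m.
Total capital V = 32202.7708 + 20977.20474 = 53179.97554.
Equity: weight = 32202.7708/53179.97554 = 0.6055; cost = 13.68%.
Bonds outstanding: weight = 20977.20474/53179.97554 = 0.3945; after-tax cost = 4.4% × (1 − 22.3%) = 3.4188%.
WACC = 0.6055 × 13.6800% + 0.3945 × 3.4188% = 9.6324%.

9.63%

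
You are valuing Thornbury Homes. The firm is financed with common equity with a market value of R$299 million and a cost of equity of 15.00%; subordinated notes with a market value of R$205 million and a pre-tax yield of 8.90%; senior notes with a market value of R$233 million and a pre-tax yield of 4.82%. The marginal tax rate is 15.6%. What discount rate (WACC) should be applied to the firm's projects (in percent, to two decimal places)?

9.46%

Total capital V = 299 + 205 + 233 = 737.
Equity: weight = 299/737 = 0.4057; cost = 15%.
Subordinated notes: weight = 205/737 = 0.2782; after-tax cost = 8.9% × (1 − 15.6%) = 7.5116%.
Senior notes: weight = 233/737 = 0.3161; after-tax cost = 4.82% × (1 − 15.6%) = 4.0681%.
WACC = 0.4057 × 15.0000% + 0.2782 × 7.5116% + 0.3161 × 4.0681% = 9.4610%.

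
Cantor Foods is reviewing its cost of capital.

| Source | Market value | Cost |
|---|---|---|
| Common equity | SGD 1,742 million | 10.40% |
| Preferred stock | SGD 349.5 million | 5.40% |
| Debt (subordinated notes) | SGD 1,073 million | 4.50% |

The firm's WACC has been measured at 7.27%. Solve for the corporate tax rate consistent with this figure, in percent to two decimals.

Total capital V = 1742 + 349.5 + 1073 = 3164.5.
Equity weight = 1742/3164.5 = 0.5505.
Preferred weight = 349.5/3164.5 = 0.1104.
Subordinated notes weight = 1073/3164.5 = 0.3391.
Equity contribution = 0.5505 × 10.4% = 5.7250%.
Preferred contribution = 0.1104 × 5.4% = 0.5964%.
Debt contribution must be 7.27% − 6.3214% = 0.9486%.
0.3391 × 4.5% × (1 − T) = 0.9486%  ⇒  (1 − T) = 0.6217.
T = 37.8313%.

37.83%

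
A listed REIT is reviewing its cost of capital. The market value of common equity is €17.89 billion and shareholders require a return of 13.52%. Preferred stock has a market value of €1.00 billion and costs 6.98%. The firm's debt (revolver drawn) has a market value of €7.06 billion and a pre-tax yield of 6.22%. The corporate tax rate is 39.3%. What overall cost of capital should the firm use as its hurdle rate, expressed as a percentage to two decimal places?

10.62%

Total capital V = 17.89 + 1 + 7.06 = 25.95.
Equity: weight = 17.89/25.95 = 0.6894; cost = 13.52%.
Preferred: weight = 1/25.95 = 0.0385; cost = 6.98%.
Revolver drawn: weight = 7.06/25.95 = 0.2721; after-tax cost = 6.22% × (1 − 39.3%) = 3.7755%.
WACC = 0.6894 × 13.5200% + 0.0385 × 6.9800% + 0.2721 × 3.7755% = 10.6169%.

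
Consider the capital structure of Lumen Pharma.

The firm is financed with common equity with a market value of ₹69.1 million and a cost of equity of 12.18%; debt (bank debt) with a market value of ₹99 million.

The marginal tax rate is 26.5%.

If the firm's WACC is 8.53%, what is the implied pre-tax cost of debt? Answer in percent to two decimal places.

8.14%

Total capital V = 69.1 + 99 = 168.1.
Equity weight = 69.1/168.1 = 0.4111.
Bank debt weight = 99/168.1 = 0.5889.
Equity contribution = 0.4111 × 12.18% = 5.0068%.
Remaining for debt = 8.53% − 5.0068% = 3.5232%.
Rd × (1 − 26.5%) × 0.5889 = 3.5232%  ⇒  Rd = 8.1393%.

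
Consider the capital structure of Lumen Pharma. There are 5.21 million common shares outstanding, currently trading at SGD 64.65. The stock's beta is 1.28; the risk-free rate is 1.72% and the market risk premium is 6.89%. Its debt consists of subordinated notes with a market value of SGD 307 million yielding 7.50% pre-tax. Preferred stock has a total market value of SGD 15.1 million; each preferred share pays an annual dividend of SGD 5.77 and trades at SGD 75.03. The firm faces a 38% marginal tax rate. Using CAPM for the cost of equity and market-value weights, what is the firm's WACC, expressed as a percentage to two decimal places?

7.73%

Cost of equity via CAPM: Re = 1.72% + 1.28 × 6.89% = 10.5392%.
Cost of preferred: Rp = 5.77 / 75.03 = 7.6903%.
Market value of equity E = 64.65 × 5.21m = 336.8265m.
Total capital V = 336.8265 + 15.1 + 307 = 658.9265.
Equity: weight = 336.8265/658.9265 = 0.5112; cost = 10.5392%.
Preferred: weight = 15.1/658.9265 = 0.0229; cost = 7.6903%.
Subordinated notes: weight = 307/658.9265 = 0.4659; after-tax cost = 7.5% × (1 − 38%) = 4.6500%.
WACC = 0.5112 × 10.5392% + 0.0229 × 7.6903% + 0.4659 × 4.6500% = 7.7301%.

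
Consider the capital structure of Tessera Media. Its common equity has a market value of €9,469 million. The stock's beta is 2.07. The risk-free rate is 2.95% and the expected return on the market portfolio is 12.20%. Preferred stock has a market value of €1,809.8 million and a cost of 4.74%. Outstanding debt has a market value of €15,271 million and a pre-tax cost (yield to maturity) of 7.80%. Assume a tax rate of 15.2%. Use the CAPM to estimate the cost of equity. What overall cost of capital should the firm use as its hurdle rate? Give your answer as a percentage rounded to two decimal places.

12.01%

Market risk premium = 12.2% − 2.95% = 9.25%.
Cost of equity via CAPM: Re = 2.95% + 2.07 × 9.25% = 22.0975%.
Total capital V = 9469 + 1809.8 + 15271 = 26549.8.
Equity: weight = 9469/26549.8 = 0.3567; cost = 22.0975%.
Preferred: weight = 1809.8/26549.8 = 0.0682; cost = 4.74%.
Debt: weight = 15271/26549.8 = 0.5752; after-tax cost = 7.8% × (1 − 15.2%) = 6.6144%.
WACC = 0.3567 × 22.0975% + 0.0682 × 4.7400% + 0.5752 × 6.6144% = 12.0087%.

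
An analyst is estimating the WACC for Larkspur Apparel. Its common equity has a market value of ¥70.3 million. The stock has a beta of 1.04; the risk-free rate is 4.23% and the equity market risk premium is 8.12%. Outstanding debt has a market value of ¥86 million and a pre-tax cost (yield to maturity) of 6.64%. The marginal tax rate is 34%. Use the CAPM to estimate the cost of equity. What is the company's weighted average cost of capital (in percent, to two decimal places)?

8.11%

Cost of equity via CAPM: Re = 4.23% + 1.04 × 8.12% = 12.6748%.
Total capital V = 70.3 + 86 = 156.3.
Equity: weight = 70.3/156.3 = 0.4498; cost = 12.6748%.
Debt: weight = 86/156.3 = 0.5502; after-tax cost = 6.64% × (1 − 34%) = 4.3824%.
WACC = 0.4498 × 12.6748% + 0.5502 × 4.3824% = 8.1121%.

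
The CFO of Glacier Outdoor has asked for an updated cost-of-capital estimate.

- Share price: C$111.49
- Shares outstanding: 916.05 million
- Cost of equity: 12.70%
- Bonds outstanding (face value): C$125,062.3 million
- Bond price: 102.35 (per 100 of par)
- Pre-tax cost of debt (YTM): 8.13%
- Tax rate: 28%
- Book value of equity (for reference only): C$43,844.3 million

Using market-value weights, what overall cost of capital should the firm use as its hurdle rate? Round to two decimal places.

8.89%

Market value of equity E = 111.49 × 916.05m = 102130.4145m. Market value of debt D = 125062.3m × 102.35/100 = 128001.26405m.
Total capital V = 102130.4145 + 128001.26405 = 230131.67855.
Equity: weight = 102130.4145/230131.67855 = 0.4438; cost = 12.7%.
Bonds outstanding: weight = 128001.26405/230131.67855 = 0.5562; after-tax cost = 8.13% × (1 − 28%) = 5.8536%.
WACC = 0.4438 × 12.7000% + 0.5562 × 5.8536% = 8.8920%.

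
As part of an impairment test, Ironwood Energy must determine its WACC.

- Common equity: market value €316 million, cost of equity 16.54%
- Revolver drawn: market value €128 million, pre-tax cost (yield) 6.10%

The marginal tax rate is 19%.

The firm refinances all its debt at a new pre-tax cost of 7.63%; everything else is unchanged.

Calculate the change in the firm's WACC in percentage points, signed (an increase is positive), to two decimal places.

+0.36 pp

Current WACC:
Total capital V = 316 + 128 = 444.
Equity: weight = 316/444 = 0.7117; cost = 16.54%.
Revolver drawn: weight = 128/444 = 0.2883; after-tax cost = 6.1% × (1 − 19%) = 4.9410%.
WACC = 0.7117 × 16.5400% + 0.2883 × 4.9410% = 13.1961%.
After the change:
Total capital V = 316 + 128 = 444.
Equity: weight = 316/444 = 0.7117; cost = 16.54%.
Revolver drawn: weight = 128/444 = 0.2883; after-tax cost = 7.63% × (1 − 19%) = 6.1803%.
WACC = 0.7117 × 16.5400% + 0.2883 × 6.1803% = 13.5534%.
Change in WACC = 13.5534% − 13.1961% = 0.3573 pp.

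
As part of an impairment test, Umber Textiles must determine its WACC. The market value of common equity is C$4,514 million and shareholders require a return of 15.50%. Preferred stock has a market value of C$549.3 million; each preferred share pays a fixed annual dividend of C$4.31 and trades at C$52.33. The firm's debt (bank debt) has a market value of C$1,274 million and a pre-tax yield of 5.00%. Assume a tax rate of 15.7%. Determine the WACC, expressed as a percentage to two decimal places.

Cost of preferred: Rp = 4.31 / 52.33 = 8.2362%.
Total capital V = 4514 + 549.3 + 1274 = 6337.3.
Equity: weight = 4514/6337.3 = 0.7123; cost = 15.5%.
Preferred: weight = 549.3/6337.3 = 0.0867; cost = 8.2362%.
Bank debt: weight = 1274/6337.3 = 0.2010; after-tax cost = 5% × (1 − 15.7%) = 4.2150%.
WACC = 0.7123 × 15.5000% + 0.0867 × 8.2362% + 0.2010 × 4.2150% = 12.6017%.

12.60%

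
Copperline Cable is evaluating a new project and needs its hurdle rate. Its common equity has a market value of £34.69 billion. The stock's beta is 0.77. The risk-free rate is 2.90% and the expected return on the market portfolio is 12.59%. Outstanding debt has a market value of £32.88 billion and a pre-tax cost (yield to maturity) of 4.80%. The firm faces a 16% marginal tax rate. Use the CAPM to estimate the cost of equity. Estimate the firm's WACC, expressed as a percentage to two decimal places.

Market risk premium = 12.59% − 2.9% = 9.69%.
Cost of equity via CAPM: Re = 2.9% + 0.77 × 9.69% = 10.3613%.
Total capital V = 34.69 + 32.88 = 67.57.
Equity: weight = 34.69/67.57 = 0.5134; cost = 10.3613%.
Debt: weight = 32.88/67.57 = 0.4866; after-tax cost = 4.8% × (1 − 16%) = 4.0320%.
WACC = 0.5134 × 10.3613% + 0.4866 × 4.0320% = 7.2814%.

7.28%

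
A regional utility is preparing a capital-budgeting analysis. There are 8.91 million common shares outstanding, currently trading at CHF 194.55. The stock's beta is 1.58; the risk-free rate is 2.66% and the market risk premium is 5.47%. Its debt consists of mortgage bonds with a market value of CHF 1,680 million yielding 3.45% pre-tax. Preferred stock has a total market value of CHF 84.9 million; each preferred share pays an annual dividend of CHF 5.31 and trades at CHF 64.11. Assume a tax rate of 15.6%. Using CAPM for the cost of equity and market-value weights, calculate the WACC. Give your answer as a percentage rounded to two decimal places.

7.20%

Cost of equity via CAPM: Re = 2.66% + 1.58 × 5.47% = 11.3026%.
Cost of preferred: Rp = 5.31 / 64.11 = 8.2826%.
Market value of equity E = 194.55 × 8.91m = 1733.4405m.
Total capital V = 1733.4405 + 84.9 + 1680 = 3498.3405.
Equity: weight = 1733.4405/3498.3405 = 0.4955; cost = 11.3026%.
Preferred: weight = 84.9/3498.3405 = 0.0243; cost = 8.2826%.
Mortgage bonds: weight = 1680/3498.3405 = 0.4802; after-tax cost = 3.45% × (1 − 15.6%) = 2.9118%.
WACC = 0.4955 × 11.3026% + 0.0243 × 8.2826% + 0.4802 × 2.9118% = 7.1998%.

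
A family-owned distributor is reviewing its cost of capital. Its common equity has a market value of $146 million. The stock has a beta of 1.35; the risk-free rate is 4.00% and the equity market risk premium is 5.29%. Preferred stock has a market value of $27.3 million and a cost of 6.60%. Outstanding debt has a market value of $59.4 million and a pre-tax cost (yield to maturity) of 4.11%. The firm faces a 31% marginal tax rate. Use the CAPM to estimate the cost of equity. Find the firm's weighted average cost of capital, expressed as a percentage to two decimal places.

Cost of equity via CAPM: Re = 4.0% + 1.35 × 5.29% = 11.1415%.
Total capital V = 146 + 27.3 + 59.4 = 232.7.
Equity: weight = 146/232.7 = 0.6274; cost = 11.1415%.
Preferred: weight = 27.3/232.7 = 0.1173; cost = 6.6%.
Debt: weight = 59.4/232.7 = 0.2553; after-tax cost = 4.11% × (1 − 31%) = 2.8359%.
WACC = 0.6274 × 11.1415% + 0.1173 × 6.6000% + 0.2553 × 2.8359% = 8.4886%.

8.49%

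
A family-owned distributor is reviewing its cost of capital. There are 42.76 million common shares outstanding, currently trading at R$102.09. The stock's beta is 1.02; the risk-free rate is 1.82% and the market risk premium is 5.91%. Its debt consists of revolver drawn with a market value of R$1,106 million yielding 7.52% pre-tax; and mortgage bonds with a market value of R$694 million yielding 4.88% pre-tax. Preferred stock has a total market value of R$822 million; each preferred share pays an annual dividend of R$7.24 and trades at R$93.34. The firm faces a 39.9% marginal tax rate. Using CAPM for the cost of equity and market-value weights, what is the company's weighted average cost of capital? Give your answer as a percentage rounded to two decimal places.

6.82%

Cost of equity via CAPM: Re = 1.82% + 1.02 × 5.91% = 7.8482%.
Cost of preferred: Rp = 7.24 / 93.34 = 7.7566%.
Market value of equity E = 102.09 × 42.76m = 4365.3684m.
Total capital V = 4365.3684 + 822 + 1106 + 694 = 6987.3684.
Equity: weight = 4365.3684/6987.3684 = 0.6248; cost = 7.8482%.
Preferred: weight = 822/6987.3684 = 0.1176; cost = 7.7566%.
Revolver drawn: weight = 1106/6987.3684 = 0.1583; after-tax cost = 7.52% × (1 − 39.9%) = 4.5195%.
Mortgage bonds: weight = 694/6987.3684 = 0.0993; after-tax cost = 4.88% × (1 − 39.9%) = 2.9329%.
WACC = 0.6248 × 7.8482% + 0.1176 × 7.7566% + 0.1583 × 4.5195% + 0.0993 × 2.9329% = 6.8223%.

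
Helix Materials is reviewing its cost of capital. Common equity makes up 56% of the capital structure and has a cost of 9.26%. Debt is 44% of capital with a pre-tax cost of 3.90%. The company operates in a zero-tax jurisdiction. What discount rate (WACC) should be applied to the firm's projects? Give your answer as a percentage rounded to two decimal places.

After-tax cost of debt = 3.9% × (1 − 0%) = 3.9000%.
WACC = 0.560 × 9.2600% + 0.440 × 3.9000% = 6.9016%.

6.90%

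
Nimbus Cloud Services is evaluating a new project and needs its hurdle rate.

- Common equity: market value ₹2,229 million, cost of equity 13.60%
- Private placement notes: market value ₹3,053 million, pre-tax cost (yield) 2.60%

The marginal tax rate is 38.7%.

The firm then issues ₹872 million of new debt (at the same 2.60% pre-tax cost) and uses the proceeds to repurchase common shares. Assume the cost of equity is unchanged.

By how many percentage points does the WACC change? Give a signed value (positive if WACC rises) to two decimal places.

-1.98 pp

Current WACC:
Total capital V = 2229 + 3053 = 5282.
Equity: weight = 2229/5282 = 0.4220; cost = 13.6%.
Private placement notes: weight = 3053/5282 = 0.5780; after-tax cost = 2.6% × (1 − 38.7%) = 1.5938%.
WACC = 0.4220 × 13.6000% + 0.5780 × 1.5938% = 6.6604%.
After the change:
Total capital V = 1357 + 3925 = 5282.
Equity: weight = 1357/5282 = 0.2569; cost = 13.6%.
Private placement notes: weight = 3925/5282 = 0.7431; after-tax cost = 2.6% × (1 − 38.7%) = 1.5938%.
WACC = 0.2569 × 13.6000% + 0.7431 × 1.5938% = 4.6783%.
Change in WACC = 4.6783% − 6.6604% = -1.9821 pp.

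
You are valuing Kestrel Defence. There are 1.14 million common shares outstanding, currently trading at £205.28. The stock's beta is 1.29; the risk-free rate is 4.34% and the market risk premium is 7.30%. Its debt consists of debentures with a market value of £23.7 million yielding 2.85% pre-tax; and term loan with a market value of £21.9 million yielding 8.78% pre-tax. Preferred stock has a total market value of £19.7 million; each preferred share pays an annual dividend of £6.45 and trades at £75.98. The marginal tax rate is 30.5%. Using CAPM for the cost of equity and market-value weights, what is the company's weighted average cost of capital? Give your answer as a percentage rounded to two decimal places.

Cost of equity via CAPM: Re = 4.34% + 1.29 × 7.3% = 13.7570%.
Cost of preferred: Rp = 6.45 / 75.98 = 8.4891%.
Market value of equity E = 205.28 × 1.14m = 234.0192m.
Total capital V = 234.0192 + 19.7 + 23.7 + 21.9 = 299.3192.
Equity: weight = 234.0192/299.3192 = 0.7818; cost = 13.757%.
Preferred: weight = 19.7/299.3192 = 0.0658; cost = 8.4891%.
Debentures: weight = 23.7/299.3192 = 0.0792; after-tax cost = 2.85% × (1 − 30.5%) = 1.9808%.
Term loan: weight = 21.9/299.3192 = 0.0732; after-tax cost = 8.78% × (1 − 30.5%) = 6.1021%.
WACC = 0.7818 × 13.7570% + 0.0658 × 8.4891% + 0.0792 × 1.9808% + 0.0732 × 6.1021% = 11.9178%.

11.92%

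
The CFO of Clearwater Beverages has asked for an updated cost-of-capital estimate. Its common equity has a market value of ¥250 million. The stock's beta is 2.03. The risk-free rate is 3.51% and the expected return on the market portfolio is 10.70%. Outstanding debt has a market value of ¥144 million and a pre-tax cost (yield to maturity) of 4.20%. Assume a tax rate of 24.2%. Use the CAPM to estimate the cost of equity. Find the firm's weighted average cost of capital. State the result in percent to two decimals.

12.65%

Market risk premium = 10.7% − 3.51% = 7.19%.
Cost of equity via CAPM: Re = 3.51% + 2.03 × 7.19% = 18.1057%.
Total capital V = 250 + 144 = 394.
Equity: weight = 250/394 = 0.6345; cost = 18.1057%.
Debt: weight = 144/394 = 0.3655; after-tax cost = 4.2% × (1 − 24.2%) = 3.1836%.
WACC = 0.6345 × 18.1057% + 0.3655 × 3.1836% = 12.6519%.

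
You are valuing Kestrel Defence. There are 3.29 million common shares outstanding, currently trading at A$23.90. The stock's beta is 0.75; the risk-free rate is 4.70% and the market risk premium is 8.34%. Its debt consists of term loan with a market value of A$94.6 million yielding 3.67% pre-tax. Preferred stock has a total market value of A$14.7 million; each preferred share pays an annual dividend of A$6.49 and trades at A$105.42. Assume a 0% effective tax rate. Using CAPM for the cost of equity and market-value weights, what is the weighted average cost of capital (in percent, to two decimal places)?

6.91%

Cost of equity via CAPM: Re = 4.7% + 0.75 × 8.34% = 10.9550%.
Cost of preferred: Rp = 6.49 / 105.42 = 6.1563%.
Market value of equity E = 23.9 × 3.29m = 78.631m.
Total capital V = 78.631 + 14.7 + 94.6 = 187.931.
Equity: weight = 78.631/187.931 = 0.4184; cost = 10.955%.
Preferred: weight = 14.7/187.931 = 0.0782; cost = 6.1563%.
Term loan: weight = 94.6/187.931 = 0.5034; after-tax cost = 3.67% × (1 − 0%) = 3.6700%.
WACC = 0.4184 × 10.9550% + 0.0782 × 6.1563% + 0.5034 × 3.6700% = 6.9125%.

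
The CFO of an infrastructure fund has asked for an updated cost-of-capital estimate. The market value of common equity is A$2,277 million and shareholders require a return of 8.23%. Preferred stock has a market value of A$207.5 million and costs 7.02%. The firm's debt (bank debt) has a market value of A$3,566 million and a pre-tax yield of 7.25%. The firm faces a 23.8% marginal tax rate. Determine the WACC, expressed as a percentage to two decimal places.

6.59%

Total capital V = 2277 + 207.5 + 3566 = 6050.5.
Equity: weight = 2277/6050.5 = 0.3763; cost = 8.23%.
Preferred: weight = 207.5/6050.5 = 0.0343; cost = 7.02%.
Bank debt: weight = 3566/6050.5 = 0.5894; after-tax cost = 7.25% × (1 − 23.8%) = 5.5245%.
WACC = 0.3763 × 8.2300% + 0.0343 × 7.0200% + 0.5894 × 5.5245% = 6.5940%.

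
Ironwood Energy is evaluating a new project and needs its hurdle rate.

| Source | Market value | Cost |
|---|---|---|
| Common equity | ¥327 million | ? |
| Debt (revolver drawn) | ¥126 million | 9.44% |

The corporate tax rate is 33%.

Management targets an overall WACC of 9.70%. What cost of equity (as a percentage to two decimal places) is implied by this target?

Total capital V = 327 + 126 = 453.
Equity weight = 327/453 = 0.7219.
Revolver drawn weight = 126/453 = 0.2781.
Debt contribution = 0.2781 × 9.44% × (1 − 33%) = 1.7592%.
Required equity contribution = 9.7% − 1.7592% = 7.9408%.
Re = 7.9408% / 0.7219 = 11.0005%.

11.00%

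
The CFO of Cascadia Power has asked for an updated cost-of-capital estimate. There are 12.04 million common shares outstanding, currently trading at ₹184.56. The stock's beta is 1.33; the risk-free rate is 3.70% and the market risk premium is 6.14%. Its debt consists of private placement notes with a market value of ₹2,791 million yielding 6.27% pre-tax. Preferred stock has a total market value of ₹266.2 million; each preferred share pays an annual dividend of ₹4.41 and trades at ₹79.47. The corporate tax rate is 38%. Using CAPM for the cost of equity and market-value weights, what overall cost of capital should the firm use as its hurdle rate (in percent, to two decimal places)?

7.33%

Cost of equity via CAPM: Re = 3.7% + 1.33 × 6.14% = 11.8662%.
Cost of preferred: Rp = 4.41 / 79.47 = 5.5493%.
Market value of equity E = 184.56 × 12.04m = 2222.1024m.
Total capital V = 2222.1024 + 266.2 + 2791 = 5279.3024.
Equity: weight = 2222.1024/5279.3024 = 0.4209; cost = 11.8662%.
Preferred: weight = 266.2/5279.3024 = 0.0504; cost = 5.5493%.
Private placement notes: weight = 2791/5279.3024 = 0.5287; after-tax cost = 6.27% × (1 − 38%) = 3.8874%.
WACC = 0.4209 × 11.8662% + 0.0504 × 5.5493% + 0.5287 × 3.8874% = 7.3295%.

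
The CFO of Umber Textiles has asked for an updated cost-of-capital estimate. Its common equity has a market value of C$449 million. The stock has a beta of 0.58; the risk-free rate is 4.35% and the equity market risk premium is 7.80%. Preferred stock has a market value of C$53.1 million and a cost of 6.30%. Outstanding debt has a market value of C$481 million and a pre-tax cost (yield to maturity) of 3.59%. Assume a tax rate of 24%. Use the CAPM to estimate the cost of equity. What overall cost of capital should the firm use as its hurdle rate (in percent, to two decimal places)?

5.73%

Cost of equity via CAPM: Re = 4.35% + 0.58 × 7.8% = 8.8740%.
Total capital V = 449 + 53.1 + 481 = 983.1.
Equity: weight = 449/983.1 = 0.4567; cost = 8.874%.
Preferred: weight = 53.1/983.1 = 0.0540; cost = 6.3%.
Debt: weight = 481/983.1 = 0.4893; after-tax cost = 3.59% × (1 − 24%) = 2.7284%.
WACC = 0.4567 × 8.8740% + 0.0540 × 6.3000% + 0.4893 × 2.7284% = 5.7281%.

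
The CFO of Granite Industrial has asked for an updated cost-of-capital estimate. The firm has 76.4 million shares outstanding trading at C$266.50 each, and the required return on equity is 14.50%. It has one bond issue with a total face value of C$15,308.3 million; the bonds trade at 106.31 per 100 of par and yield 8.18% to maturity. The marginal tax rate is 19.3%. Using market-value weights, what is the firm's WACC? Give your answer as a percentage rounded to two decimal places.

10.99%

Market value of equity E = 266.5 × 76.4m = 20360.6m. Market value of debt D = 15308.3m × 106.31/100 = 16274.25373m.
Total capital V = 20360.6 + 16274.25373 = 36634.85373.
Equity: weight = 20360.6/36634.85373 = 0.5558; cost = 14.5%.
Bonds outstanding: weight = 16274.25373/36634.85373 = 0.4442; after-tax cost = 8.18% × (1 − 19.3%) = 6.6013%.
WACC = 0.5558 × 14.5000% + 0.4442 × 6.6013% = 10.9912%.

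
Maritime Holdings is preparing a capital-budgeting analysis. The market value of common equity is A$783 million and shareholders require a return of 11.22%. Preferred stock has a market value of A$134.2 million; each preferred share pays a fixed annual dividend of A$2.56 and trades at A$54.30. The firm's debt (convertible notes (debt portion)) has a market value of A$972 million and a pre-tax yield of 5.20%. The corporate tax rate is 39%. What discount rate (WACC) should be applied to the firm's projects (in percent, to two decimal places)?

6.62%

Cost of preferred: Rp = 2.56 / 54.3 = 4.7145%.
Total capital V = 783 + 134.2 + 972 = 1889.2.
Equity: weight = 783/1889.2 = 0.4145; cost = 11.22%.
Preferred: weight = 134.2/1889.2 = 0.0710; cost = 4.7145%.
Convertible notes (debt portion): weight = 972/1889.2 = 0.5145; after-tax cost = 5.2% × (1 − 39%) = 3.1720%.
WACC = 0.4145 × 11.2200% + 0.0710 × 4.7145% + 0.5145 × 3.1720% = 6.6172%.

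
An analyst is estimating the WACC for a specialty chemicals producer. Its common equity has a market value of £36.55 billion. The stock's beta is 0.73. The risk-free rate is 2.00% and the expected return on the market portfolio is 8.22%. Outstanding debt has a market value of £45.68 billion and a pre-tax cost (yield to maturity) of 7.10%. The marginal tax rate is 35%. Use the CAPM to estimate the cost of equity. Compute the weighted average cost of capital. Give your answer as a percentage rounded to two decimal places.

Market risk premium = 8.22% − 2.0% = 6.22%.
Cost of equity via CAPM: Re = 2.0% + 0.73 × 6.22% = 6.5406%.
Total capital V = 36.55 + 45.68 = 82.23.
Equity: weight = 36.55/82.23 = 0.4445; cost = 6.5406%.
Debt: weight = 45.68/82.23 = 0.5555; after-tax cost = 7.1% × (1 − 35%) = 4.6150%.
WACC = 0.4445 × 6.5406% + 0.5555 × 4.6150% = 5.4709%.

5.47%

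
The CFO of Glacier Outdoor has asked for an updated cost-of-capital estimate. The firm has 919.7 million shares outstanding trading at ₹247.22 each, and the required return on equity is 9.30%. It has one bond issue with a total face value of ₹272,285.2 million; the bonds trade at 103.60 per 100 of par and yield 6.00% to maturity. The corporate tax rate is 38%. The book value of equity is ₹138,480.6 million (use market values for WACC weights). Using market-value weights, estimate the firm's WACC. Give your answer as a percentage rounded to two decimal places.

Market value of equity E = 247.22 × 919.7m = 227368.234m. Market value of debt D = 272285.2m × 103.6/100 = 282087.4672m.
Total capital V = 227368.234 + 282087.4672 = 509455.7012.
Equity: weight = 227368.234/509455.7012 = 0.4463; cost = 9.3%.
Bonds outstanding: weight = 282087.4672/509455.7012 = 0.5537; after-tax cost = 6% × (1 − 38%) = 3.7200%.
WACC = 0.4463 × 9.3000% + 0.5537 × 3.7200% = 6.2103%.

6.21%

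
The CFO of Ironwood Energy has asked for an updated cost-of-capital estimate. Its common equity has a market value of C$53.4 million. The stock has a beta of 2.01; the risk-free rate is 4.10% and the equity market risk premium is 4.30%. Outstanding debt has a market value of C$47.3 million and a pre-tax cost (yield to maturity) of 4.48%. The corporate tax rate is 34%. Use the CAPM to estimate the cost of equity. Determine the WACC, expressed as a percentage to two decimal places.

8.15%

Cost of equity via CAPM: Re = 4.1% + 2.01 × 4.3% = 12.7430%.
Total capital V = 53.4 + 47.3 = 100.7.
Equity: weight = 53.4/100.7 = 0.5303; cost = 12.743%.
Debt: weight = 47.3/100.7 = 0.4697; after-tax cost = 4.48% × (1 − 34%) = 2.9568%.
WACC = 0.5303 × 12.7430% + 0.4697 × 2.9568% = 8.1463%.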